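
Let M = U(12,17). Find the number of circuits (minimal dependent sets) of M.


In U(12,17), circuits are the (13)-element subsets.
Any set of 13 elements is dependent, and removing any one element gives
an independent set of size 12, so it is a minimal dependent set.
Number of circuits = C(17,13) = 17! / (13! * 4!) = 2380.

2380


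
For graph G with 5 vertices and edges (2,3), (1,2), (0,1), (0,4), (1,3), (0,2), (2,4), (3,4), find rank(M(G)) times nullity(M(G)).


r(M) = |V| - c = 5 - 1 = 4.
nullity = |E| - r(M) = 8 - 4 = 4.
Product = 4 * 4 = 16.

16


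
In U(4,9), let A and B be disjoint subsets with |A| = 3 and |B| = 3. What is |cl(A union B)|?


|A union B| = 3 + 3 = 6 (disjoint).
In U(4,9), cl(S) = S if |S| < 4, else cl(S) = E.
Since 6 >= 4, cl(A union B) = E.
|cl(A union B)| = 9.

9


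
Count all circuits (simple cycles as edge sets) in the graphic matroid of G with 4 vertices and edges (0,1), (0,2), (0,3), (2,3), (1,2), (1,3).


A circuit in a graphic matroid = edge set of a simple cycle.
G has 4 vertices and 6 edges.
Enumerating all minimal edge subsets forming cycles...
Total circuits found: 7.

7


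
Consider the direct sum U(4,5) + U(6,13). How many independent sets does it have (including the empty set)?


For a direct sum, |I(M1+M2)| = |I(M1)| * |I(M2)|.
|I(U(4,5))| = sum C(5,k) for k=0..4 = 31.
|I(U(6,13))| = sum C(13,k) for k=0..6 = 4096.
Total = 31 * 4096 = 126976.

126976


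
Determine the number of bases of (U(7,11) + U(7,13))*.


(M1+M2)* = M1* + M2*.
M1* = U(4,11), bases: C(11,4) = 330.
M2* = U(6,13), bases: C(13,6) = 1716.
|B(M*)| = 330 * 1716 = 566280.

566280


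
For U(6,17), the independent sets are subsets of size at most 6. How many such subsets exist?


Independent sets of U(6,17) are all subsets of size <= 6.
Count = C(17,0) + C(17,1) + C(17,2) + C(17,3) + C(17,4) + C(17,5) + C(17,6)
     = 1 + 17 + 136 + 680 + 2380 + 6188 + 12376
     = 21778.

21778


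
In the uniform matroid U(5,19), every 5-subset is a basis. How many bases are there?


Bases of U(5,19) are all 5-element subsets of the 19-element ground set.
Number of bases = C(19,5).
(19 choose 5) = 11628.

11628


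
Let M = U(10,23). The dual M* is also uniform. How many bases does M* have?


The dual of U(r,n) is U(n-r, n) = U(13,23).
Bases of U(13,23) are all (13)-element subsets.
|B(M*)| = C(23,13) = 1144066.

1144066


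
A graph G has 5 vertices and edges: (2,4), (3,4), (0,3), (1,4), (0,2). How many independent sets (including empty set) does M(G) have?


An independent set in a graphic matroid is an acyclic edge subset.
G has 5 vertices and 5 edges.
Enumerate all 2^5 = 32 subsets, checking for acyclicity.
Total independent sets = 30.

30


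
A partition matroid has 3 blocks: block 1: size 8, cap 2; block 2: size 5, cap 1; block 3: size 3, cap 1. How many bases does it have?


A basis picks exactly ci elements from block i.
Number of bases = product of C(|Si|, ci).
= C(8,2) * C(5,1) * C(3,1)
= 28 * 5 * 3
= 420.

420


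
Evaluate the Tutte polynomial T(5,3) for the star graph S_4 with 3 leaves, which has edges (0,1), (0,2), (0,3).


A star on 4 vertices is a tree with 3 edges.
T(x,y) = x^(3) for any tree.
T(5,3) = 5^3 = 125.

125


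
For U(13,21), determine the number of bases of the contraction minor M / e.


Contracting e from U(13,21) gives U(12,20).
Bases of U(12,20) = (20 choose 12) = 125970.

125970


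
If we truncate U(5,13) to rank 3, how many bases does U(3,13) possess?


Truncating U(5,13) to rank 3 gives U(3,13).
Bases of U(3,13) are all 3-element subsets of 13 elements.
Number of bases = C(13,3) = (13 * 12 * 11) / (1 * 2 * 3) = 286.

286


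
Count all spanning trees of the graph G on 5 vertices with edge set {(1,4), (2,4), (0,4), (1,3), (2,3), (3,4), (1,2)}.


By Kirchhoff's matrix tree theorem, the number of spanning trees equals
the determinant of any cofactor of the Laplacian matrix L.
G has 5 vertices and 7 edges.
Computing the (4 x 4) cofactor determinant gives 16.

16


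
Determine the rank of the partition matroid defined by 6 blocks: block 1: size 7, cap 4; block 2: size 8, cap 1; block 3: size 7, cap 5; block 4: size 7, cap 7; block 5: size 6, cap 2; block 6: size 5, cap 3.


Rank of a partition matroid = sum of min(|Si|, ci) for each block.
= min(7,4) + min(8,1) + min(7,5) + min(7,7) + min(6,2) + min(5,3)
= 4 + 1 + 5 + 7 + 2 + 3
= 22.

22


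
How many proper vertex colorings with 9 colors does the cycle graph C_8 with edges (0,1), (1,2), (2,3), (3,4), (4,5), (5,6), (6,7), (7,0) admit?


P(C_8, k) = (k-1)^8 + (-1)^8*(k-1).
P(9) = (8)^8 + 8
= 16777216 + 8 = 16777224.

16777224


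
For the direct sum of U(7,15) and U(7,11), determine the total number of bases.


Bases of a direct sum M1 + M2: |B| = |B(M1)| * |B(M2)|.
|B(U(7,15))| = C(15,7) = 6435.
|B(U(7,11))| = C(11,7) = 330.
Total bases = 6435 * 330 = 2123550.

2123550


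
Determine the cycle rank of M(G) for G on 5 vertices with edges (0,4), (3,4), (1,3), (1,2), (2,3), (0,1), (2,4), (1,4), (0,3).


Cycle rank (nullity) = |E| - r(M) = |E| - (|V| - c).
|E| = 9, |V| = 5, c = 1.
Nullity = 9 - (5 - 1) = 9 - 4 = 5.

5


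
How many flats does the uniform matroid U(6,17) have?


Flats of U(6,17): every subset of size < 6 is a flat, plus E itself.
Count = C(17,0) + C(17,1) + C(17,2) + C(17,3) + C(17,4) + C(17,5) + 1
     = 1 + 17 + 136 + 680 + 2380 + 6188 + 1
     = 9403.

9403


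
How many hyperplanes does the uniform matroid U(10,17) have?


Hyperplanes of U(10,17) are flats of rank 9.
In a uniform matroid, these are exactly the (9)-element subsets.
Count = (17 choose 9) = 24310.

24310


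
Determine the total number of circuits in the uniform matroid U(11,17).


In U(11,17), circuits are the (12)-element subsets.
Any set of 12 elements is dependent, and removing any one element gives
an independent set of size 11, so it is a minimal dependent set.
Number of circuits = C(17,12) = 6188.

6188


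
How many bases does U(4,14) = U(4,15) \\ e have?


Deleting e from U(4,15) gives U(4,14) since n > r.
Bases of U(4,14) = (14 choose 4) = 1001.

1001


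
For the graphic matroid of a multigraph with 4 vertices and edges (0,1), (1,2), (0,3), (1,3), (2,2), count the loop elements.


In a graphic matroid, a loop is a self-loop edge (u,u) with rank 0.
Examining all 5 edges for self-loops...
Self-loops found: (2,2)
Number of loops = 1.

1


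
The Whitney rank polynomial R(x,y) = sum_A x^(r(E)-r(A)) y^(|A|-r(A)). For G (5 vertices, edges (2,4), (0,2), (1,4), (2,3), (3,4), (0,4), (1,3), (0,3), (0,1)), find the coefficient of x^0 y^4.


R(x,y) = sum over A in 2^E of x^(r(E)-r(A)) * y^(|A|-r(A)).
G has 5 vertices, 9 edges. r(E) = 4.
Enumerate all 2^9 = 512 subsets.
Count subsets with r(E)-r(A)=0 and |A|-r(A)=4: 9.

9


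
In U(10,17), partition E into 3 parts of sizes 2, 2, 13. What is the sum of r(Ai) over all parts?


r(Ai) = min(|Ai|, 10) for each part.
Sum = min(2,10) + min(2,10) + min(13,10)
    = 2 + 2 + 10
    = 14.

14


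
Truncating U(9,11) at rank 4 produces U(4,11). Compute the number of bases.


Truncating U(9,11) to rank 4 gives U(4,11).
Bases of U(4,11) are all 4-element subsets of 11 elements.
Number of bases = C(11,4) = 11! / (4! * 7!) = 330.

330


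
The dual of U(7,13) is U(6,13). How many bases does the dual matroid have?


The dual of U(r,n) is U(n-r, n) = U(6,13).
Bases of U(6,13) are all (6)-element subsets.
|B(M*)| = (13 choose 6) = 1716.

1716


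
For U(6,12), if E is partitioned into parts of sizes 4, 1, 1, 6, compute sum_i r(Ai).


r(Ai) = min(|Ai|, 6) for each part.
Sum = min(4,6) + min(1,6) + min(1,6) + min(6,6)
    = 4 + 1 + 1 + 6
    = 12.

12


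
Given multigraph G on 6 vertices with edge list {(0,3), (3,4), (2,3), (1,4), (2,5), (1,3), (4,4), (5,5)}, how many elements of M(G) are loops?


In a graphic matroid, a loop is a self-loop edge (u,u) with rank 0.
Examining all 8 edges for self-loops...
Self-loops found: (4,4), (5,5)
Number of loops = 2.

2


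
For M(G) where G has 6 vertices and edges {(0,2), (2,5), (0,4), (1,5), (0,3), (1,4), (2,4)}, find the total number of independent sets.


An independent set in a graphic matroid is an acyclic edge subset.
G has 6 vertices and 7 edges.
Enumerate all 2^7 = 128 subsets, checking for acyclicity.
Total independent sets = 104.

104


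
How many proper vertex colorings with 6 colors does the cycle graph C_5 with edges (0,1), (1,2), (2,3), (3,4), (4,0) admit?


P(C_5, k) = (k-1)^5 + (-1)^5*(k-1).
P(6) = (5)^5 - 5
= 3125 - 5 = 3120.

3120


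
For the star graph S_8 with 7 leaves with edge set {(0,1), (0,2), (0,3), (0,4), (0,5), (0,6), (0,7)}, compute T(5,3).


A star on 8 vertices is a tree with 7 edges.
T(x,y) = x^(7) for any tree.
T(5,3) = 5^7 = 78125.

78125


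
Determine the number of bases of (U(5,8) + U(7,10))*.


(M1+M2)* = M1* + M2*.
M1* = U(3,8), bases: C(8,3) = 56.
M2* = U(3,10), bases: C(10,3) = 120.
|B(M*)| = 56 * 120 = 6720.

6720


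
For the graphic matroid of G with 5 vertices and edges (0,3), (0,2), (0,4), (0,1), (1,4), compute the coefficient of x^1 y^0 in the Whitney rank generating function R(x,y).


R(x,y) = sum over A in 2^E of x^(r(E)-r(A)) * y^(|A|-r(A)).
G has 5 vertices, 5 edges. r(E) = 4.
Enumerate all 2^5 = 32 subsets.
Count subsets with r(E)-r(A)=1 and |A|-r(A)=0: 9.

9


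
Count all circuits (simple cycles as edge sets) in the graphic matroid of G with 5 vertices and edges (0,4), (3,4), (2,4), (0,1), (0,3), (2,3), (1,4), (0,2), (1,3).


A circuit in a graphic matroid = edge set of a simple cycle.
G has 5 vertices and 9 edges.
Enumerating all minimal edge subsets forming cycles...
Total circuits found: 22.

22


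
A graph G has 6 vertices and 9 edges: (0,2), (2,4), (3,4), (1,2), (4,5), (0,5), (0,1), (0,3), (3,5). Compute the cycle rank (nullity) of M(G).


Cycle rank (nullity) = |E| - r(M) = |E| - (|V| - c).
|E| = 9, |V| = 6, c = 1.
Nullity = 9 - (6 - 1) = 9 - 5 = 4.

4


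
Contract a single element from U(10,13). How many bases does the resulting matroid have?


Contracting e from U(10,13) gives U(9,12).
Bases of U(9,12) = C(12,9) = 12! / (9! * 3!) = 220.

220


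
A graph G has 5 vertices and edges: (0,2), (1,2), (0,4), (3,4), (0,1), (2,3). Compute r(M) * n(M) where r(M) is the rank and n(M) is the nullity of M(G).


r(M) = |V| - c = 5 - 1 = 4.
nullity = |E| - r(M) = 6 - 4 = 2.
Product = 4 * 2 = 8.

8


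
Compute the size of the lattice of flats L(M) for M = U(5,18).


Flats of U(5,18): every subset of size < 5 is a flat, plus E itself.
Count = (18 choose 0) + (18 choose 1) + (18 choose 2) + (18 choose 3) + (18 choose 4) + 1
     = 1 + 18 + 153 + 816 + 3060 + 1
     = 4049.

4049


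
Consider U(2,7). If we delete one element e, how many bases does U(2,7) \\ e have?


Deleting e from U(2,7) gives U(2,6) since n > r.
Bases of U(2,6) = (6 choose 2) = 15.

15


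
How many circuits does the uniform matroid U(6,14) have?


In U(6,14), circuits are the (7)-element subsets.
Any set of 7 elements is dependent, and removing any one element gives
an independent set of size 6, so it is a minimal dependent set.
Number of circuits = (14 choose 7) = 3432.

3432


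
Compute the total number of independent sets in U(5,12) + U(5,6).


For a direct sum, |I(M1+M2)| = |I(M1)| * |I(M2)|.
|I(U(5,12))| = sum C(12,k) for k=0..5 = 1586.
|I(U(5,6))| = sum C(6,k) for k=0..5 = 63.
Total = 1586 * 63 = 99918.

99918


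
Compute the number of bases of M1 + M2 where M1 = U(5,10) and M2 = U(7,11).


Bases of a direct sum M1 + M2: |B| = |B(M1)| * |B(M2)|.
|B(U(5,10))| = C(10,5) = 252.
|B(U(7,11))| = C(11,7) = 330.
Total bases = 252 * 330 = 83160.

83160


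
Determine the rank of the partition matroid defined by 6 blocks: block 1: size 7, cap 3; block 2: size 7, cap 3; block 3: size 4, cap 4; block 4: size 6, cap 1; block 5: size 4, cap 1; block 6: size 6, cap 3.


Rank of a partition matroid = sum of min(|Si|, ci) for each block.
= min(7,3) + min(7,3) + min(4,4) + min(6,1) + min(4,1) + min(6,3)
= 3 + 3 + 4 + 1 + 1 + 3
= 15.

15


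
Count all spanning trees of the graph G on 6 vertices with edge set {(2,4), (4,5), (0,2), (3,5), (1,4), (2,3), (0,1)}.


By Kirchhoff's matrix tree theorem, the number of spanning trees equals
the determinant of any cofactor of the Laplacian matrix L.
G has 6 vertices and 7 edges.
Computing the (5 x 5) cofactor determinant gives 15.

15


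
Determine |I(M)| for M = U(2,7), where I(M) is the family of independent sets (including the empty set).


Independent sets of U(2,7) are all subsets of size <= 2.
Count = C(7,0) + C(7,1) + C(7,2)
     = 1 + 7 + 21
     = 29.

29


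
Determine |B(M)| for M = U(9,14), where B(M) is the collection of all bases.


Bases of U(9,14) are all 9-element subsets of the 14-element ground set.
Number of bases = C(14,9).
(14 choose 9) = 2002.

2002


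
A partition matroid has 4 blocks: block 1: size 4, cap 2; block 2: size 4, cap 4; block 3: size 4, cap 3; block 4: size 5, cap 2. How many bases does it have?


A basis picks exactly ci elements from block i.
Number of bases = product of C(|Si|, ci).
= C(4,2) * C(4,4) * C(4,3) * C(5,2)
= 6 * 1 * 4 * 10
= 240.

240


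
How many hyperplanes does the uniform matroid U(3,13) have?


Hyperplanes of U(3,13) are flats of rank 2.
In a uniform matroid, these are exactly the (2)-element subsets.
Count = C(13,2) = 13! / (2! * 11!) = 78.

78


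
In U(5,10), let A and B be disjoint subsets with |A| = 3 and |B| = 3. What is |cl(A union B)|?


|A union B| = 3 + 3 = 6 (disjoint).
In U(5,10), cl(S) = S if |S| < 5, else cl(S) = E.
Since 6 >= 5, cl(A union B) = E.
|cl(A union B)| = 10.

10


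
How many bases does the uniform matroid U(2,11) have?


Bases of U(2,11) are all 2-element subsets of the 11-element ground set.
Number of bases = C(11,2).
(11 choose 2) = 55.

55


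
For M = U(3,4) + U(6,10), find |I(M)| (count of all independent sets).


For a direct sum, |I(M1+M2)| = |I(M1)| * |I(M2)|.
|I(U(3,4))| = sum C(4,k) for k=0..3 = 15.
|I(U(6,10))| = sum C(10,k) for k=0..6 = 848.
Total = 15 * 848 = 12720.

12720


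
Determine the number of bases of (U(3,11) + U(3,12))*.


(M1+M2)* = M1* + M2*.
M1* = U(8,11), bases: C(11,8) = 165.
M2* = U(9,12), bases: C(12,9) = 220.
|B(M*)| = 165 * 220 = 36300.

36300


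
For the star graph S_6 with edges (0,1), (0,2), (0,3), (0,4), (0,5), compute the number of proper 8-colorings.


P(tree, k) = k * (k-1)^(5) for any tree on 6 vertices.
P(8) = 8 * 7^5 = 8 * 16807 = 134456.

134456


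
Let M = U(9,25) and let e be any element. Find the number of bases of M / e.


Contracting e from U(9,25) gives U(8,24).
Bases of U(8,24) = (24 choose 8) = 735471.

735471


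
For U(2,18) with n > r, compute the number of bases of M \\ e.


Deleting e from U(2,18) gives U(2,17) since n > r.
Bases of U(2,17) = (17 choose 2) = 136.

136


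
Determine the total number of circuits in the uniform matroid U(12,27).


In U(12,27), circuits are the (13)-element subsets.
Any set of 13 elements is dependent, and removing any one element gives
an independent set of size 12, so it is a minimal dependent set.
Number of circuits = (27 choose 13) = 20058300.

20058300


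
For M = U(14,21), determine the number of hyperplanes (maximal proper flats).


Hyperplanes of U(14,21) are flats of rank 13.
In a uniform matroid, these are exactly the (13)-element subsets.
Count = C(21,13) = 203490.

203490


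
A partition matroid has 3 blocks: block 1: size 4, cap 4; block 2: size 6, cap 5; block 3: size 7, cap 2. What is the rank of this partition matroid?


Rank of a partition matroid = sum of min(|Si|, ci) for each block.
= min(4,4) + min(6,5) + min(7,2)
= 4 + 5 + 2
= 11.

11


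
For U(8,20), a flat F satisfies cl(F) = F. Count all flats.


Flats of U(8,20): every subset of size < 8 is a flat, plus E itself.
Count = (20 choose 0) + (20 choose 1) + (20 choose 2) + (20 choose 3) + (20 choose 4) + (20 choose 5) + (20 choose 6) + (20 choose 7) + 1
     = 1 + 20 + 190 + 1140 + 4845 + 15504 + 38760 + 77520 + 1
     = 137981.

137981


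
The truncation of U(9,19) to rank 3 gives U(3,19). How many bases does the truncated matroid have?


Truncating U(9,19) to rank 3 gives U(3,19).
Bases of U(3,19) are all 3-element subsets of 19 elements.
Number of bases = C(19,3) = (19 * 18 * 17) / (1 * 2 * 3) = 969.

969


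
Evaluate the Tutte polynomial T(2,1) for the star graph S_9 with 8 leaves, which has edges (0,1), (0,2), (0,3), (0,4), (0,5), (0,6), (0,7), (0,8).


A star on 9 vertices is a tree with 8 edges.
T(x,y) = x^(8) for any tree.
T(2,1) = 2^8 = 256.

256


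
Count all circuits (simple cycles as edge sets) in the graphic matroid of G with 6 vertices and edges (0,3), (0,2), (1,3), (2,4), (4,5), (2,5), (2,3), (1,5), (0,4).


A circuit in a graphic matroid = edge set of a simple cycle.
G has 6 vertices and 9 edges.
Enumerating all minimal edge subsets forming cycles...
Total circuits found: 13.

13


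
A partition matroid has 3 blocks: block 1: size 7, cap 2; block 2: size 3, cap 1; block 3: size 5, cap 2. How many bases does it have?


A basis picks exactly ci elements from block i.
Number of bases = product of C(|Si|, ci).
= C(7,2) * C(3,1) * C(5,2)
= 21 * 3 * 10
= 630.

630


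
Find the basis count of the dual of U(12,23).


The dual of U(r,n) is U(n-r, n) = U(11,23).
Bases of U(11,23) are all (11)-element subsets.
|B(M*)| = C(23,11) = 1352078.

1352078


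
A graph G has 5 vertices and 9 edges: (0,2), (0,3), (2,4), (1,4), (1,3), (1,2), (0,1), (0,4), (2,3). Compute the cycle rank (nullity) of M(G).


Cycle rank (nullity) = |E| - r(M) = |E| - (|V| - c).
|E| = 9, |V| = 5, c = 1.
Nullity = 9 - (5 - 1) = 9 - 4 = 5.

5


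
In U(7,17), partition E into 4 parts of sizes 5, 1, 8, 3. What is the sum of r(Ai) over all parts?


r(Ai) = min(|Ai|, 7) for each part.
Sum = min(5,7) + min(1,7) + min(8,7) + min(3,7)
    = 5 + 1 + 7 + 3
    = 16.

16


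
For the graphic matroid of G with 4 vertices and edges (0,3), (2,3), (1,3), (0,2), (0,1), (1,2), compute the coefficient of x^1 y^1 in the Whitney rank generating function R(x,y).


R(x,y) = sum over A in 2^E of x^(r(E)-r(A)) * y^(|A|-r(A)).
G has 4 vertices, 6 edges. r(E) = 3.
Enumerate all 2^6 = 64 subsets.
Count subsets with r(E)-r(A)=1 and |A|-r(A)=1: 4.

4


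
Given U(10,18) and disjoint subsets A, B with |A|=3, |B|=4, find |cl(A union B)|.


|A union B| = 3 + 4 = 7 (disjoint).
In U(10,18), cl(S) = S if |S| < 10, else cl(S) = E.
Since 7 < 10, cl(A union B) = A union B.
|cl(A union B)| = 7.

7


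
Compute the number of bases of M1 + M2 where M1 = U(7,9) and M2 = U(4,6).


Bases of a direct sum M1 + M2: |B| = |B(M1)| * |B(M2)|.
|B(U(7,9))| = C(9,7) = 36.
|B(U(4,6))| = C(6,4) = 15.
Total bases = 36 * 15 = 540.

540


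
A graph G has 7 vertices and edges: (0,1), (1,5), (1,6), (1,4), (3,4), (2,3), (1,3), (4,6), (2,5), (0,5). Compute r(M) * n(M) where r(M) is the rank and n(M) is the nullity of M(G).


r(M) = |V| - c = 7 - 1 = 6.
nullity = |E| - r(M) = 10 - 6 = 4.
Product = 6 * 4 = 24.

24


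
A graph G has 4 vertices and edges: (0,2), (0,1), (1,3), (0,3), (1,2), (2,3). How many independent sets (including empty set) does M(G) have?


An independent set in a graphic matroid is an acyclic edge subset.
G has 4 vertices and 6 edges.
Enumerate all 2^6 = 64 subsets, checking for acyclicity.
Total independent sets = 38.

38


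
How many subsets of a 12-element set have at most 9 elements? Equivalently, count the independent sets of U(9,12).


Independent sets of U(9,12) are all subsets of size <= 9.
Count = (12 choose 0) + (12 choose 1) + (12 choose 2) + (12 choose 3) + (12 choose 4) + (12 choose 5) + (12 choose 6) + (12 choose 7) + (12 choose 8) + (12 choose 9)
     = 1 + 12 + 66 + 220 + 495 + 792 + 924 + 792 + 495 + 220
     = 4017.

4017


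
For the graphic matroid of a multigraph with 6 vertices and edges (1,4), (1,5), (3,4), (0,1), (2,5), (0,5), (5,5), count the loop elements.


In a graphic matroid, a loop is a self-loop edge (u,u) with rank 0.
Examining all 7 edges for self-loops...
Self-loops found: (5,5)
Number of loops = 1.

1


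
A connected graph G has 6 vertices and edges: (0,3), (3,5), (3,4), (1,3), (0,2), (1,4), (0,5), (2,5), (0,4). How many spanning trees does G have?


By Kirchhoff's matrix tree theorem, the number of spanning trees equals
the determinant of any cofactor of the Laplacian matrix L.
G has 6 vertices and 9 edges.
Computing the (5 x 5) cofactor determinant gives 55.

55


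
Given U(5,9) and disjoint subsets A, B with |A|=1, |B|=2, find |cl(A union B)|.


|A union B| = 1 + 2 = 3 (disjoint).
In U(5,9), cl(S) = S if |S| < 5, else cl(S) = E.
Since 3 < 5, cl(A union B) = A union B.
|cl(A union B)| = 3.

3


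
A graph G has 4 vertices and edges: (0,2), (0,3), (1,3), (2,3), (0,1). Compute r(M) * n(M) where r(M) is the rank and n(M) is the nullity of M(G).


r(M) = |V| - c = 4 - 1 = 3.
nullity = |E| - r(M) = 5 - 3 = 2.
Product = 3 * 2 = 6.

6


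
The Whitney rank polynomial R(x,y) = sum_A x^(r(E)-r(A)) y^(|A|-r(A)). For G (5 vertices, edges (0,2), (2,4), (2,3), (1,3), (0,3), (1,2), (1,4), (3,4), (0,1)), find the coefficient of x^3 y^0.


R(x,y) = sum over A in 2^E of x^(r(E)-r(A)) * y^(|A|-r(A)).
G has 5 vertices, 9 edges. r(E) = 4.
Enumerate all 2^9 = 512 subsets.
Count subsets with r(E)-r(A)=3 and |A|-r(A)=0: 9.

9


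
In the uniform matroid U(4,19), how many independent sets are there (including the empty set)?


Independent sets of U(4,19) are all subsets of size <= 4.
Count = C(19,0) + C(19,1) + C(19,2) + C(19,3) + C(19,4)
     = 1 + 19 + 171 + 969 + 3876
     = 5036.

5036


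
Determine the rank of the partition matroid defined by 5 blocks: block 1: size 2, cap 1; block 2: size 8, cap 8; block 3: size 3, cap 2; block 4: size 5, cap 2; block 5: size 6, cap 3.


Rank of a partition matroid = sum of min(|Si|, ci) for each block.
= min(2,1) + min(8,8) + min(3,2) + min(5,2) + min(6,3)
= 1 + 8 + 2 + 2 + 3
= 16.

16


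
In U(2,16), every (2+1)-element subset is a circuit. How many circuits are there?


In U(2,16), circuits are the (3)-element subsets.
Any set of 3 elements is dependent, and removing any one element gives
an independent set of size 2, so it is a minimal dependent set.
Number of circuits = C(16,3) = (16 * 15 * 14) / (1 * 2 * 3) = 560.

560


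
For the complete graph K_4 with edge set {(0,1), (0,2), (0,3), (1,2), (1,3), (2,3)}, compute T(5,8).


T(K_4; x,y) = x^3 + 3x^2 + 4xy + 2x + y^3 + 3y^2 + 2y.
Substituting x=5, y=8:
= 125 + 75 + 160 + 10 + 512 + 192 + 16
= 1090.

1090


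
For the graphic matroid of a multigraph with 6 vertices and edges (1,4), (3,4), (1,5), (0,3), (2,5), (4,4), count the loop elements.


In a graphic matroid, a loop is a self-loop edge (u,u) with rank 0.
Examining all 6 edges for self-loops...
Self-loops found: (4,4)
Number of loops = 1.

1


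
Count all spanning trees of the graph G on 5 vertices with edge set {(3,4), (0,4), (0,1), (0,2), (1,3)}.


By Kirchhoff's matrix tree theorem, the number of spanning trees equals
the determinant of any cofactor of the Laplacian matrix L.
G has 5 vertices and 5 edges.
Computing the (4 x 4) cofactor determinant gives 4.

4


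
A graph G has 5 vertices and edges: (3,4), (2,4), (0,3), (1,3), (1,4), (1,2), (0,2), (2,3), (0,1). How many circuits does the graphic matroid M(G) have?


A circuit in a graphic matroid = edge set of a simple cycle.
G has 5 vertices and 9 edges.
Enumerating all minimal edge subsets forming cycles...
Total circuits found: 22.

22


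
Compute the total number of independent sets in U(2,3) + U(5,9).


For a direct sum, |I(M1+M2)| = |I(M1)| * |I(M2)|.
|I(U(2,3))| = sum C(3,k) for k=0..2 = 7.
|I(U(5,9))| = sum C(9,k) for k=0..5 = 382.
Total = 7 * 382 = 2674.

2674


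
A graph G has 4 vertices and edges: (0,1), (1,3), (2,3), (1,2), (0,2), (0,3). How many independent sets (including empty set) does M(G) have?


An independent set in a graphic matroid is an acyclic edge subset.
G has 4 vertices and 6 edges.
Enumerate all 2^6 = 64 subsets, checking for acyclicity.
Total independent sets = 38.

38


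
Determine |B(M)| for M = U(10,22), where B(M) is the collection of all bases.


Bases of U(10,22) are all 10-element subsets of the 22-element ground set.
Number of bases = C(22,10).
(22 choose 10) = 646646.

646646


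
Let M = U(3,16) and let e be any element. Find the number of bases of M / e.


Contracting e from U(3,16) gives U(2,15).
Bases of U(2,15) = C(15,2) = 15! / (2! * 13!) = 105.

105


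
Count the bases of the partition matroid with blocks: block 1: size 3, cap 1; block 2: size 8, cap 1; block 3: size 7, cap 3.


A basis picks exactly ci elements from block i.
Number of bases = product of C(|Si|, ci).
= C(3,1) * C(8,1) * C(7,3)
= 3 * 8 * 35
= 840.

840


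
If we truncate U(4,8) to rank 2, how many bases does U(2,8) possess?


Truncating U(4,8) to rank 2 gives U(2,8).
Bases of U(2,8) are all 2-element subsets of 8 elements.
Number of bases = (8 choose 2) = 28.

28


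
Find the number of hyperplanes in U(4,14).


Hyperplanes of U(4,14) are flats of rank 3.
In a uniform matroid, these are exactly the (3)-element subsets.
Count = C(14,3) = 14! / (3! * 11!) = 364.

364


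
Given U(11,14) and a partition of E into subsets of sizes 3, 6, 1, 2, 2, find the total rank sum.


r(Ai) = min(|Ai|, 11) for each part.
Sum = min(3,11) + min(6,11) + min(1,11) + min(2,11) + min(2,11)
    = 3 + 6 + 1 + 2 + 2
    = 14.

14


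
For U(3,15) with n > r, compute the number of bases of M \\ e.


Deleting e from U(3,15) gives U(3,14) since n > r.
Bases of U(3,14) = (14 choose 3) = 364.

364


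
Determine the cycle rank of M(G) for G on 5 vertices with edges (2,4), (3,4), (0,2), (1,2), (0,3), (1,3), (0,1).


Cycle rank (nullity) = |E| - r(M) = |E| - (|V| - c).
|E| = 7, |V| = 5, c = 1.
Nullity = 7 - (5 - 1) = 7 - 4 = 3.

3


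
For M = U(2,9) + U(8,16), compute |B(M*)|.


(M1+M2)* = M1* + M2*.
M1* = U(7,9), bases: C(9,7) = 36.
M2* = U(8,16), bases: C(16,8) = 12870.
|B(M*)| = 36 * 12870 = 463320.

463320


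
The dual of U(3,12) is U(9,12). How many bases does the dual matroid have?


The dual of U(r,n) is U(n-r, n) = U(9,12).
Bases of U(9,12) are all (9)-element subsets.
|B(M*)| = C(12,9) = 12! / (9! * 3!) = 220.

220


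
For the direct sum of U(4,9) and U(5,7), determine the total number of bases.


Bases of a direct sum M1 + M2: |B| = |B(M1)| * |B(M2)|.
|B(U(4,9))| = C(9,4) = 126.
|B(U(5,7))| = C(7,5) = 21.
Total bases = 126 * 21 = 2646.

2646


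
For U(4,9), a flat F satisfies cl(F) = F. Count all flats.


Flats of U(4,9): every subset of size < 4 is a flat, plus E itself.
Count = (9 choose 0) + (9 choose 1) + (9 choose 2) + (9 choose 3) + 1
     = 1 + 9 + 36 + 84 + 1
     = 131.

131


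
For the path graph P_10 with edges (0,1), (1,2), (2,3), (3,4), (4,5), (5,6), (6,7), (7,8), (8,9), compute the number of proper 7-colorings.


P(P_10, k) = k * (k-1)^(9).
P(7) = 7 * 6^9 = 7 * 10077696 = 70543872.

70543872


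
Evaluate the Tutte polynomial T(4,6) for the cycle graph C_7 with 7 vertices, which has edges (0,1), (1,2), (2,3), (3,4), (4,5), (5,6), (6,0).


T(C_7; x,y) = x + x^2 + ... + x^(6) + y.
T(4,6) = 4^1 + 4^2 + 4^3 + 4^4 + 4^5 + 4^6 + 6
= 4 + 16 + 64 + 256 + 1024 + 4096 + 6
= 5466.

5466


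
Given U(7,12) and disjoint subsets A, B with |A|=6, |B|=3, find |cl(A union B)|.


|A union B| = 6 + 3 = 9 (disjoint).
In U(7,12), cl(S) = S if |S| < 7, else cl(S) = E.
Since 9 >= 7, cl(A union B) = E.
|cl(A union B)| = 12.

12


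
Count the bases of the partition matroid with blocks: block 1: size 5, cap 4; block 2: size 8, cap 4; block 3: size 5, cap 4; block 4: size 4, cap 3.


A basis picks exactly ci elements from block i.
Number of bases = product of C(|Si|, ci).
= C(5,4) * C(8,4) * C(5,4) * C(4,3)
= 5 * 70 * 5 * 4
= 7000.

7000


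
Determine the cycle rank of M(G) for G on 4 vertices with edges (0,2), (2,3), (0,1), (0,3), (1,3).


Cycle rank (nullity) = |E| - r(M) = |E| - (|V| - c).
|E| = 5, |V| = 4, c = 1.
Nullity = 5 - (4 - 1) = 5 - 3 = 2.

2


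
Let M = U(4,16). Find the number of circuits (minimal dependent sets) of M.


In U(4,16), circuits are the (5)-element subsets.
Any set of 5 elements is dependent, and removing any one element gives
an independent set of size 4, so it is a minimal dependent set.
Number of circuits = C(16,5) = 4368.

4368


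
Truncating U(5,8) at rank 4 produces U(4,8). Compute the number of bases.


Truncating U(5,8) to rank 4 gives U(4,8).
Bases of U(4,8) are all 4-element subsets of 8 elements.
Number of bases = (8 choose 4) = 70.

70


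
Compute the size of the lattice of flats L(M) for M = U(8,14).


Flats of U(8,14): every subset of size < 8 is a flat, plus E itself.
Count = C(14,0) + C(14,1) + C(14,2) + C(14,3) + C(14,4) + C(14,5) + C(14,6) + C(14,7) + 1
     = 1 + 14 + 91 + 364 + 1001 + 2002 + 3003 + 3432 + 1
     = 9909.

9909


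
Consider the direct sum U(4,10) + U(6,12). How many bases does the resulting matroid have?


Bases of a direct sum M1 + M2: |B| = |B(M1)| * |B(M2)|.
|B(U(4,10))| = C(10,4) = 210.
|B(U(6,12))| = C(12,6) = 924.
Total bases = 210 * 924 = 194040.

194040


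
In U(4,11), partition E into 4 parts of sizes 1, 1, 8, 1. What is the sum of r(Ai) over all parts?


r(Ai) = min(|Ai|, 4) for each part.
Sum = min(1,4) + min(1,4) + min(8,4) + min(1,4)
    = 1 + 1 + 4 + 1
    = 7.

7


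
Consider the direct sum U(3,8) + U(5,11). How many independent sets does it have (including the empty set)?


For a direct sum, |I(M1+M2)| = |I(M1)| * |I(M2)|.
|I(U(3,8))| = sum C(8,k) for k=0..3 = 93.
|I(U(5,11))| = sum C(11,k) for k=0..5 = 1024.
Total = 93 * 1024 = 95232.

95232


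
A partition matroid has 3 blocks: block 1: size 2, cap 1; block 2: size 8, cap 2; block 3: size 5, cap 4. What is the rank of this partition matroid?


Rank of a partition matroid = sum of min(|Si|, ci) for each block.
= min(2,1) + min(8,2) + min(5,4)
= 1 + 2 + 4
= 7.

7


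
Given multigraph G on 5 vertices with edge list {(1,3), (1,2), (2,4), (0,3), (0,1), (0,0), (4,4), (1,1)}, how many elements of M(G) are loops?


In a graphic matroid, a loop is a self-loop edge (u,u) with rank 0.
Examining all 8 edges for self-loops...
Self-loops found: (0,0), (4,4), (1,1)
Number of loops = 3.

3


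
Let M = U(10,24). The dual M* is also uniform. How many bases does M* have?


The dual of U(r,n) is U(n-r, n) = U(14,24).
Bases of U(14,24) are all (14)-element subsets.
|B(M*)| = C(24,14) = 24! / (14! * 10!) = 1961256.

1961256


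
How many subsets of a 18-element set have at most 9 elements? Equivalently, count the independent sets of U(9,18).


Independent sets of U(9,18) are all subsets of size <= 9.
Count = C(18,0) + C(18,1) + C(18,2) + C(18,3) + C(18,4) + C(18,5) + C(18,6) + C(18,7) + C(18,8) + C(18,9)
     = 1 + 18 + 153 + 816 + 3060 + 8568 + 18564 + 31824 + 43758 + 48620
     = 155382.

155382


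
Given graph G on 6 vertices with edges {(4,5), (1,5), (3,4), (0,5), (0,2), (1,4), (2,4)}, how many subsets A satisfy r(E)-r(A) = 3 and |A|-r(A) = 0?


R(x,y) = sum over A in 2^E of x^(r(E)-r(A)) * y^(|A|-r(A)).
G has 6 vertices, 7 edges. r(E) = 5.
Enumerate all 2^7 = 128 subsets.
Count subsets with r(E)-r(A)=3 and |A|-r(A)=0: 21.

21


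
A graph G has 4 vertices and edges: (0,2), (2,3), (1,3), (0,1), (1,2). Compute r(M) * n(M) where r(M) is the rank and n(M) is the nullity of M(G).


r(M) = |V| - c = 4 - 1 = 3.
nullity = |E| - r(M) = 5 - 3 = 2.
Product = 3 * 2 = 6.

6


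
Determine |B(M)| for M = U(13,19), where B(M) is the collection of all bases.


Bases of U(13,19) are all 13-element subsets of the 19-element ground set.
Number of bases = C(19,13).
C(19,13) = 19! / (13! * 6!) = 27132.

27132


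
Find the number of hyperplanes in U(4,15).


Hyperplanes of U(4,15) are flats of rank 3.
In a uniform matroid, these are exactly the (3)-element subsets.
Count = (15 choose 3) = 455.

455


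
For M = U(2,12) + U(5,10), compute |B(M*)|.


(M1+M2)* = M1* + M2*.
M1* = U(10,12), bases: C(12,10) = 66.
M2* = U(5,10), bases: C(10,5) = 252.
|B(M*)| = 66 * 252 = 16632.

16632


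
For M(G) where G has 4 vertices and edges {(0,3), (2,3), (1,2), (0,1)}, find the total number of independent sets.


An independent set in a graphic matroid is an acyclic edge subset.
G has 4 vertices and 4 edges.
Enumerate all 2^4 = 16 subsets, checking for acyclicity.
Total independent sets = 15.

15


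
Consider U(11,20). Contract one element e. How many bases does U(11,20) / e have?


Contracting e from U(11,20) gives U(10,19).
Bases of U(10,19) = (19 choose 10) = 92378.

92378


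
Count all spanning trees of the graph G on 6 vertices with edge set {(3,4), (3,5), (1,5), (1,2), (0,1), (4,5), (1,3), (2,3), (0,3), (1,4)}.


By Kirchhoff's matrix tree theorem, the number of spanning trees equals
the determinant of any cofactor of the Laplacian matrix L.
G has 6 vertices and 10 edges.
Computing the (5 x 5) cofactor determinant gives 96.

96


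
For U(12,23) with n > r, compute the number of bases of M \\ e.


Deleting e from U(12,23) gives U(12,22) since n > r.
Bases of U(12,22) = (22 choose 12) = 646646.

646646


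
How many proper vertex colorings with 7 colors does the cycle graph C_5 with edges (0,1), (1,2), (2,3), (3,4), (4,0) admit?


P(C_5, k) = (k-1)^5 + (-1)^5*(k-1).
P(7) = (6)^5 - 6
= 7776 - 6 = 7770.

7770


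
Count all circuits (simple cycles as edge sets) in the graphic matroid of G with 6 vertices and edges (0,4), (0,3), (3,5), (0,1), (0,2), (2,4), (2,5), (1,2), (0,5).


A circuit in a graphic matroid = edge set of a simple cycle.
G has 6 vertices and 9 edges.
Enumerating all minimal edge subsets forming cycles...
Total circuits found: 10.

10


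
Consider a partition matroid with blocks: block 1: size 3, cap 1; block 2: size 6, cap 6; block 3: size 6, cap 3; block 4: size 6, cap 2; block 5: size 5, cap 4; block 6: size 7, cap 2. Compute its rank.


Rank of a partition matroid = sum of min(|Si|, ci) for each block.
= min(3,1) + min(6,6) + min(6,3) + min(6,2) + min(5,4) + min(7,2)
= 1 + 6 + 3 + 2 + 4 + 2
= 18.

18


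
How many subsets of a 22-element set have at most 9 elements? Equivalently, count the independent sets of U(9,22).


Independent sets of U(9,22) are all subsets of size <= 9.
Count = (22 choose 0) + (22 choose 1) + (22 choose 2) + (22 choose 3) + (22 choose 4) + (22 choose 5) + (22 choose 6) + (22 choose 7) + (22 choose 8) + (22 choose 9)
     = 1 + 22 + 231 + 1540 + 7315 + 26334 + 74613 + 170544 + 319770 + 497420
     = 1097790.

1097790


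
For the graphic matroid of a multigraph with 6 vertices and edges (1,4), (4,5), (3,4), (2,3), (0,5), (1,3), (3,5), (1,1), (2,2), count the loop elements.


In a graphic matroid, a loop is a self-loop edge (u,u) with rank 0.
Examining all 9 edges for self-loops...
Self-loops found: (1,1), (2,2)
Number of loops = 2.

2


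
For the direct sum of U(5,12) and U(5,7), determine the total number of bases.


Bases of a direct sum M1 + M2: |B| = |B(M1)| * |B(M2)|.
|B(U(5,12))| = C(12,5) = 792.
|B(U(5,7))| = C(7,5) = 21.
Total bases = 792 * 21 = 16632.

16632


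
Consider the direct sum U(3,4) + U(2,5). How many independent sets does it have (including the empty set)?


For a direct sum, |I(M1+M2)| = |I(M1)| * |I(M2)|.
|I(U(3,4))| = sum C(4,k) for k=0..3 = 15.
|I(U(2,5))| = sum C(5,k) for k=0..2 = 16.
Total = 15 * 16 = 240.

240


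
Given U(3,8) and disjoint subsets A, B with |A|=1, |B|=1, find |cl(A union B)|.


|A union B| = 1 + 1 = 2 (disjoint).
In U(3,8), cl(S) = S if |S| < 3, else cl(S) = E.
Since 2 < 3, cl(A union B) = A union B.
|cl(A union B)| = 2.

2


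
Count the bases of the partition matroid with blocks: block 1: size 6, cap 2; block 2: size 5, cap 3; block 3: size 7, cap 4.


A basis picks exactly ci elements from block i.
Number of bases = product of C(|Si|, ci).
= C(6,2) * C(5,3) * C(7,4)
= 15 * 10 * 35
= 5250.

5250


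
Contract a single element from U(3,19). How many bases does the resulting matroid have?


Contracting e from U(3,19) gives U(2,18).
Bases of U(2,18) = C(18,2) = 18! / (2! * 16!) = 153.

153


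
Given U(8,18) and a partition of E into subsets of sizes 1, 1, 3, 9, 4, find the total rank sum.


r(Ai) = min(|Ai|, 8) for each part.
Sum = min(1,8) + min(1,8) + min(3,8) + min(9,8) + min(4,8)
    = 1 + 1 + 3 + 8 + 4
    = 17.

17


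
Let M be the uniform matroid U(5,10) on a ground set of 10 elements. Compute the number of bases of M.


Bases of U(5,10) are all 5-element subsets of the 10-element ground set.
Number of bases = C(10,5).
C(10,5) = 10! / (5! * 5!) = 252.

252


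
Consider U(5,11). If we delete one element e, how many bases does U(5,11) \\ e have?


Deleting e from U(5,11) gives U(5,10) since n > r.
Bases of U(5,10) = (10 choose 5) = 252.

252


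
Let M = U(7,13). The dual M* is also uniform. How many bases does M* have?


The dual of U(r,n) is U(n-r, n) = U(6,13).
Bases of U(6,13) are all (6)-element subsets.
|B(M*)| = C(13,6) = 13! / (6! * 7!) = 1716.

1716


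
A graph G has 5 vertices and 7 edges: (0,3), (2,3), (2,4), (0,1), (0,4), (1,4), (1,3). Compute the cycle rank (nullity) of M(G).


Cycle rank (nullity) = |E| - r(M) = |E| - (|V| - c).
|E| = 7, |V| = 5, c = 1.
Nullity = 7 - (5 - 1) = 7 - 4 = 3.

3


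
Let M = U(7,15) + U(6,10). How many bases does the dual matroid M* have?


(M1+M2)* = M1* + M2*.
M1* = U(8,15), bases: C(15,8) = 6435.
M2* = U(4,10), bases: C(10,4) = 210.
|B(M*)| = 6435 * 210 = 1351350.

1351350


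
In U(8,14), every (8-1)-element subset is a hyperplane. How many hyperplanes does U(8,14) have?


Hyperplanes of U(8,14) are flats of rank 7.
In a uniform matroid, these are exactly the (7)-element subsets.
Count = C(14,7) = 3432.

3432


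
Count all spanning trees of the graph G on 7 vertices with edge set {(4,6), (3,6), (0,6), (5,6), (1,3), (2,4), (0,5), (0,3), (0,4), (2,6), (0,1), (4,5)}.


By Kirchhoff's matrix tree theorem, the number of spanning trees equals
the determinant of any cofactor of the Laplacian matrix L.
G has 7 vertices and 12 edges.
Computing the (6 x 6) cofactor determinant gives 257.

257


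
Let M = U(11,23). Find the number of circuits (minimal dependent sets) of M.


In U(11,23), circuits are the (12)-element subsets.
Any set of 12 elements is dependent, and removing any one element gives
an independent set of size 11, so it is a minimal dependent set.
Number of circuits = C(23,12) = 1352078.

1352078


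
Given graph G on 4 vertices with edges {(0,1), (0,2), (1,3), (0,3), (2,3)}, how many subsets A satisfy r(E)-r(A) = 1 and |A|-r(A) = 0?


R(x,y) = sum over A in 2^E of x^(r(E)-r(A)) * y^(|A|-r(A)).
G has 4 vertices, 5 edges. r(E) = 3.
Enumerate all 2^5 = 32 subsets.
Count subsets with r(E)-r(A)=1 and |A|-r(A)=0: 10.

10


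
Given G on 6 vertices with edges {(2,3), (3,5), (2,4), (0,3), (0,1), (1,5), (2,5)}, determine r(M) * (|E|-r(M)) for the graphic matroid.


r(M) = |V| - c = 6 - 1 = 5.
nullity = |E| - r(M) = 7 - 5 = 2.
Product = 5 * 2 = 10.

10


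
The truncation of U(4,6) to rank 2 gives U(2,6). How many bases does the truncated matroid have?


Truncating U(4,6) to rank 2 gives U(2,6).
Bases of U(2,6) are all 2-element subsets of 6 elements.
Number of bases = C(6,2) = 6! / (2! * 4!) = 15.

15


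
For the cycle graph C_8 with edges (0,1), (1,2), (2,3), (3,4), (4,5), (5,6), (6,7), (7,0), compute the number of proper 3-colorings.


P(C_8, k) = (k-1)^8 + (-1)^8*(k-1).
P(3) = (2)^8 + 2
= 256 + 2 = 258.

258
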